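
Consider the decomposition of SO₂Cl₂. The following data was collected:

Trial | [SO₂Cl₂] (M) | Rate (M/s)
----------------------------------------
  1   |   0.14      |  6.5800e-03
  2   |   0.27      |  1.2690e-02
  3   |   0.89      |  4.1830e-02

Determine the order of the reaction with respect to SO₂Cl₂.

first order (1)

Step 1: Compare trials to find order n where rate₂/rate₁ = ([SO₂Cl₂]₂/[SO₂Cl₂]₁)^n
Step 2: rate₂/rate₁ = 1.2690e-02/6.5800e-03 = 1.929
Step 3: [SO₂Cl₂]₂/[SO₂Cl₂]₁ = 0.27/0.14 = 1.929
Step 4: n = ln(1.929)/ln(1.929) = 1.00 ≈ 1
Step 5: The reaction is first order in SO₂Cl₂.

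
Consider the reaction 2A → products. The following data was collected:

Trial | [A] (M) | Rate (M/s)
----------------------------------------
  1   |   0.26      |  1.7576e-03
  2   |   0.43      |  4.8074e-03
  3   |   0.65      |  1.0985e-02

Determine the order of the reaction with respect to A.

second order (2)

Step 1: Compare trials to find order n where rate₂/rate₁ = ([A]₂/[A]₁)^n
Step 2: rate₂/rate₁ = 4.8074e-03/1.7576e-03 = 2.735
Step 3: [A]₂/[A]₁ = 0.43/0.26 = 1.654
Step 4: n = ln(2.735)/ln(1.654) = 2.00 ≈ 2
Step 5: The reaction is second order in A.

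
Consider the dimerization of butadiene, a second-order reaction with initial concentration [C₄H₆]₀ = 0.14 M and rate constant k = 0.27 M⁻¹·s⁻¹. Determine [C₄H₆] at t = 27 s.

0.06929 M

Step 1: For a second-order reaction: 1/[C₄H₆] = 1/[C₄H₆]₀ + kt
Step 2: 1/[C₄H₆] = 1/0.14 + 0.27 × 27
Step 3: 1/[C₄H₆] = 7.143 + 7.29 = 14.43
Step 4: [C₄H₆] = 1/14.43 = 0.06929 M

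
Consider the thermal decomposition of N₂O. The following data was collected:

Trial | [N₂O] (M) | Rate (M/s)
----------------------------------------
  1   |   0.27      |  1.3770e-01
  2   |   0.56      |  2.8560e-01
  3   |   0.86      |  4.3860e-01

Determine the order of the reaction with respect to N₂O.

first order (1)

Step 1: Compare trials to find order n where rate₂/rate₁ = ([N₂O]₂/[N₂O]₁)^n
Step 2: rate₂/rate₁ = 2.8560e-01/1.3770e-01 = 2.074
Step 3: [N₂O]₂/[N₂O]₁ = 0.56/0.27 = 2.074
Step 4: n = ln(2.074)/ln(2.074) = 1.00 ≈ 1
Step 5: The reaction is first order in N₂O.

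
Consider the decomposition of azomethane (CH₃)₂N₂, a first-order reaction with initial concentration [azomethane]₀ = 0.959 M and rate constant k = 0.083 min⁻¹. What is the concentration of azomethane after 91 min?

0.000503 M

Step 1: For a first-order reaction: [azomethane] = [azomethane]₀ × e^(-kt)
Step 2: [azomethane] = 0.959 × e^(-0.083 × 91)
Step 3: [azomethane] = 0.959 × e^(-7.553)
Step 4: [azomethane] = 0.959 × 0.000524534 = 0.000503 M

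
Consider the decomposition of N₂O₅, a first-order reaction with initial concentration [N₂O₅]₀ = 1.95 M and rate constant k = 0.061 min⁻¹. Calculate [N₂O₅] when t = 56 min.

0.06404 M

Step 1: For a first-order reaction: [N₂O₅] = [N₂O₅]₀ × e^(-kt)
Step 2: [N₂O₅] = 1.95 × e^(-0.061 × 56)
Step 3: [N₂O₅] = 1.95 × e^(-3.416)
Step 4: [N₂O₅] = 1.95 × 0.0328435 = 0.06404 M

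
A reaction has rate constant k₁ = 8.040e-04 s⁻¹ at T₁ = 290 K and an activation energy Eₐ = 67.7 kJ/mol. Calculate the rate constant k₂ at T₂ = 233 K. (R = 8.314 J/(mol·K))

8.357e-07 s⁻¹

Step 1: Use the two-temperature Arrhenius form: ln(k₂/k₁) = -Eₐ/R × (1/T₂ - 1/T₁)
Step 2: Convert Eₐ to J/mol: 67.7 kJ/mol = 67700 J/mol
Step 3: 1/T₂ - 1/T₁ = 1/233 - 1/290 = 8.435696e-04 K⁻¹
Step 4: ln(k₂/k₁) = -67700/8.314 × 8.435696e-04 = -6.86910
Step 5: k₂ = k₁ × exp(-6.86910) = 8.040e-04 × 1.03941e-03 = 8.357e-07 s⁻¹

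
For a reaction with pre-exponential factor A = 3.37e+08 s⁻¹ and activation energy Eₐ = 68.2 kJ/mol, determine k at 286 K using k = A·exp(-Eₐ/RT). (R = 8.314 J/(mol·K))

1.18e-04 s⁻¹

Step 1: Use the Arrhenius equation: k = A × exp(-Eₐ/RT)
Step 2: Convert Eₐ to J/mol: 68.2 kJ/mol = 68200 J/mol
Step 3: Calculate the exponent: -Eₐ/(RT) = -68200/(8.314 × 286) = -28.68193
Step 4: k = 3.37e+08 × exp(-28.68193)
Step 5: k = 3.37e+08 × 3.49620e-13 = 1.1782e-04 s⁻¹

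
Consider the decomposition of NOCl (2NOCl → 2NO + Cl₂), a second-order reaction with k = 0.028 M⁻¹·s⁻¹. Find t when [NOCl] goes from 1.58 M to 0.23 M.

132.7 s

Step 1: For second-order: t = (1/[NOCl] - 1/[NOCl]₀)/k
Step 2: t = (1/0.23 - 1/1.58)/0.028
Step 3: t = (4.348 - 0.6329)/0.028
Step 4: t = 3.715/0.028 = 132.7 s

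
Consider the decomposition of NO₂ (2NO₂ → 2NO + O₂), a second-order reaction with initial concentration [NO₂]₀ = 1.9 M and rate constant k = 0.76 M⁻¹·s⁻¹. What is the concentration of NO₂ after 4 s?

0.2804 M

Step 1: For a second-order reaction: 1/[NO₂] = 1/[NO₂]₀ + kt
Step 2: 1/[NO₂] = 1/1.9 + 0.76 × 4
Step 3: 1/[NO₂] = 0.5263 + 3.04 = 3.566
Step 4: [NO₂] = 1/3.566 = 0.2804 M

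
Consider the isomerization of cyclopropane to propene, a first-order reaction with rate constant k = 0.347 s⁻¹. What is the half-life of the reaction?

1.998 s

Step 1: For a first-order reaction, t₁/₂ = ln(2)/k
Step 2: t₁/₂ = ln(2)/0.347
Step 3: t₁/₂ = 0.6931/0.347 = 1.998 s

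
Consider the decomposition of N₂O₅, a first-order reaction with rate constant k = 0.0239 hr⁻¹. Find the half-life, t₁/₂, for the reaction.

29 hr

Step 1: For a first-order reaction, t₁/₂ = ln(2)/k
Step 2: t₁/₂ = ln(2)/0.0239
Step 3: t₁/₂ = 0.6931/0.0239 = 29 hr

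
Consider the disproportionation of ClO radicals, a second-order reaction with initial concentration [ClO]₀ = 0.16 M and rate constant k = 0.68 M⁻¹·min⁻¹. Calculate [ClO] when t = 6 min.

0.09681 M

Step 1: For a second-order reaction: 1/[ClO] = 1/[ClO]₀ + kt
Step 2: 1/[ClO] = 1/0.16 + 0.68 × 6
Step 3: 1/[ClO] = 6.25 + 4.08 = 10.33
Step 4: [ClO] = 1/10.33 = 0.09681 M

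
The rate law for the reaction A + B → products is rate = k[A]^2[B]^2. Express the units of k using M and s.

M⁻³·s⁻¹

Step 1: Overall order = 2 + 2 = 4.
Step 2: rate has units M·s⁻¹; [A]^2[B]^2 has units M^4.
Step 3: k = rate/([A]^2[B]^2), so units of k = M^(1-4)·s⁻¹ = M⁻³·s⁻¹.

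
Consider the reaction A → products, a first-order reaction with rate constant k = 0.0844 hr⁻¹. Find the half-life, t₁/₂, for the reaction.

8.213 hr

Step 1: For a first-order reaction, t₁/₂ = ln(2)/k
Step 2: t₁/₂ = ln(2)/0.0844
Step 3: t₁/₂ = 0.6931/0.0844 = 8.213 hr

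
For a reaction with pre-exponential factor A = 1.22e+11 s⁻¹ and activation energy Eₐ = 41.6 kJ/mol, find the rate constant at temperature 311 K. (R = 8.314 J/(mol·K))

1.26e+04 s⁻¹

Step 1: Use the Arrhenius equation: k = A × exp(-Eₐ/RT)
Step 2: Convert Eₐ to J/mol: 41.6 kJ/mol = 41600 J/mol
Step 3: Calculate the exponent: -Eₐ/(RT) = -41600/(8.314 × 311) = -16.08877
Step 4: k = 1.22e+11 × exp(-16.08877)
Step 5: k = 1.22e+11 × 1.02976e-07 = 1.2563e+04 s⁻¹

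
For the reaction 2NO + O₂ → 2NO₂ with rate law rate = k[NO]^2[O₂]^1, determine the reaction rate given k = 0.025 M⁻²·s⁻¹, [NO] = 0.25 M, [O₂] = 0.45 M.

0.0007031 M/s

Step 1: The rate law is rate = k[NO]^2[O₂]^1
Step 2: Substitute: rate = 0.025 × (0.25)^2 × (0.45)^1
Step 3: rate = 0.025 × 0.0625 × 0.45 = 0.000703125 M/s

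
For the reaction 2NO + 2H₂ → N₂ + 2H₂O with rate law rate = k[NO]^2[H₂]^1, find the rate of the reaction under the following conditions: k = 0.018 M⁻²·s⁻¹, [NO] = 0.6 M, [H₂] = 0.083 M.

0.0005378 M/s

Step 1: The rate law is rate = k[NO]^2[H₂]^1
Step 2: Substitute: rate = 0.018 × (0.6)^2 × (0.083)^1
Step 3: rate = 0.018 × 0.36 × 0.083 = 0.00053784 M/s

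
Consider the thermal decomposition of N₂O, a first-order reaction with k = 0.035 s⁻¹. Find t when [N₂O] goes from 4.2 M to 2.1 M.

19.8 s

Step 1: For first-order: t = ln([N₂O]₀/[N₂O])/k
Step 2: t = ln(4.2/2.1)/0.035
Step 3: t = ln(2)/0.035
Step 4: t = 0.6931/0.035 = 19.8 s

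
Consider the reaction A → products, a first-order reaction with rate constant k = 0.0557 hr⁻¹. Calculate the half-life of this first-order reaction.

12.44 hr

Step 1: For a first-order reaction, t₁/₂ = ln(2)/k
Step 2: t₁/₂ = ln(2)/0.0557
Step 3: t₁/₂ = 0.6931/0.0557 = 12.44 hr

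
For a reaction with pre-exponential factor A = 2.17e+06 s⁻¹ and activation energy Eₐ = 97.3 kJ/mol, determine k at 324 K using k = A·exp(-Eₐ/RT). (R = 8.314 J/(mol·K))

4.46e-10 s⁻¹

Step 1: Use the Arrhenius equation: k = A × exp(-Eₐ/RT)
Step 2: Convert Eₐ to J/mol: 97.3 kJ/mol = 97300 J/mol
Step 3: Calculate the exponent: -Eₐ/(RT) = -97300/(8.314 × 324) = -36.12084
Step 4: k = 2.17e+06 × exp(-36.12084)
Step 5: k = 2.17e+06 × 2.05550e-16 = 4.4604e-10 s⁻¹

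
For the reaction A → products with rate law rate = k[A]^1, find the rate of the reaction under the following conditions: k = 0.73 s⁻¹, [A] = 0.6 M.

0.438 M/s

Step 1: Identify the rate law: rate = k[A]^1
Step 2: Substitute values: rate = 0.73 × (0.6)^1
Step 3: Calculate: rate = 0.73 × 0.6 = 0.438 M/s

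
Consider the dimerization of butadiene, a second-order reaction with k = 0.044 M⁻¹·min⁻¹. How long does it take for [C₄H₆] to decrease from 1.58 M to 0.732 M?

16.66 min

Step 1: For second-order: t = (1/[C₄H₆] - 1/[C₄H₆]₀)/k
Step 2: t = (1/0.732 - 1/1.58)/0.044
Step 3: t = (1.366 - 0.6329)/0.044
Step 4: t = 0.7332/0.044 = 16.66 min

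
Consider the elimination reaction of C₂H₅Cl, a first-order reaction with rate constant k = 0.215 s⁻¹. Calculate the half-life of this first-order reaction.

3.224 s

Step 1: For a first-order reaction, t₁/₂ = ln(2)/k
Step 2: t₁/₂ = ln(2)/0.215
Step 3: t₁/₂ = 0.6931/0.215 = 3.224 s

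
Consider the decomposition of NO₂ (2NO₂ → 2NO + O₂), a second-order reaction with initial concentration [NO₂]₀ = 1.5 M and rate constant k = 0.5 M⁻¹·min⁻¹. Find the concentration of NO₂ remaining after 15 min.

0.1224 M

Step 1: For a second-order reaction: 1/[NO₂] = 1/[NO₂]₀ + kt
Step 2: 1/[NO₂] = 1/1.5 + 0.5 × 15
Step 3: 1/[NO₂] = 0.6667 + 7.5 = 8.167
Step 4: [NO₂] = 1/8.167 = 0.1224 M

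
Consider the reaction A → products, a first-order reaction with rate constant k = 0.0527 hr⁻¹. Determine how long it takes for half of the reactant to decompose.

13.15 hr

Step 1: For a first-order reaction, t₁/₂ = ln(2)/k
Step 2: t₁/₂ = ln(2)/0.0527
Step 3: t₁/₂ = 0.6931/0.0527 = 13.15 hr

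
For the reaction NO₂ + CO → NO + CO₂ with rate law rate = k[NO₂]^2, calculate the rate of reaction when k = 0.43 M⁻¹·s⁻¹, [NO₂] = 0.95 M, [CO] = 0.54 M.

0.3881 M/s

Step 1: The rate law is rate = k[NO₂]^2
Step 2: Note that the rate does not depend on [CO] (zero order in CO).
Step 3: rate = 0.43 × (0.95)^2 = 0.388075 M/s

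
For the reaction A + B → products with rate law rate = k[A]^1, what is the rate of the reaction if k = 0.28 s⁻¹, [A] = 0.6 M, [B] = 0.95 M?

0.168 M/s

Step 1: The rate law is rate = k[A]^1
Step 2: Note that the rate does not depend on [B] (zero order in B).
Step 3: rate = 0.28 × (0.6)^1 = 0.168 M/s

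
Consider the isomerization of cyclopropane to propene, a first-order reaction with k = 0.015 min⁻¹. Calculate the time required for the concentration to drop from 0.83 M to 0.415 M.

46.21 min

Step 1: For first-order: t = ln([cyclopropane]₀/[cyclopropane])/k
Step 2: t = ln(0.83/0.415)/0.015
Step 3: t = ln(2)/0.015
Step 4: t = 0.6931/0.015 = 46.21 min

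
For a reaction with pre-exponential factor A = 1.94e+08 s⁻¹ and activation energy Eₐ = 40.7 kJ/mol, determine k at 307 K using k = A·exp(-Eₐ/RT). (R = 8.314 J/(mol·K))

2.30e+01 s⁻¹

Step 1: Use the Arrhenius equation: k = A × exp(-Eₐ/RT)
Step 2: Convert Eₐ to J/mol: 40.7 kJ/mol = 40700 J/mol
Step 3: Calculate the exponent: -Eₐ/(RT) = -40700/(8.314 × 307) = -15.94579
Step 4: k = 1.94e+08 × exp(-15.94579)
Step 5: k = 1.94e+08 × 1.18804e-07 = 2.3048e+01 s⁻¹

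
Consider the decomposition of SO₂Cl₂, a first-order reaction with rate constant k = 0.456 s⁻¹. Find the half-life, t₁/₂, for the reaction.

1.52 s

Step 1: For a first-order reaction, t₁/₂ = ln(2)/k
Step 2: t₁/₂ = ln(2)/0.456
Step 3: t₁/₂ = 0.6931/0.456 = 1.52 s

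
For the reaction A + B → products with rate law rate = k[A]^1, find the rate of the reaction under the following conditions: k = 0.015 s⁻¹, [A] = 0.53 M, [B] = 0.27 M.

0.00795 M/s

Step 1: The rate law is rate = k[A]^1
Step 2: Note that the rate does not depend on [B] (zero order in B).
Step 3: rate = 0.015 × (0.53)^1 = 0.00795 M/s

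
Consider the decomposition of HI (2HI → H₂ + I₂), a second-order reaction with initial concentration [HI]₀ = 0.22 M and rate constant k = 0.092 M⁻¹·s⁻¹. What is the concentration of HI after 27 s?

0.1423 M

Step 1: For a second-order reaction: 1/[HI] = 1/[HI]₀ + kt
Step 2: 1/[HI] = 1/0.22 + 0.092 × 27
Step 3: 1/[HI] = 4.545 + 2.484 = 7.029
Step 4: [HI] = 1/7.029 = 0.1423 M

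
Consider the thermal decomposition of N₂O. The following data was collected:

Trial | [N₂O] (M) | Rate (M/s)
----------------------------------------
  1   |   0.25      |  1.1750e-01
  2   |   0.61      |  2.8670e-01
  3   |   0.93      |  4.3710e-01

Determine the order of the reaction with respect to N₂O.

first order (1)

Step 1: Compare trials to find order n where rate₂/rate₁ = ([N₂O]₂/[N₂O]₁)^n
Step 2: rate₂/rate₁ = 2.8670e-01/1.1750e-01 = 2.44
Step 3: [N₂O]₂/[N₂O]₁ = 0.61/0.25 = 2.44
Step 4: n = ln(2.44)/ln(2.44) = 1.00 ≈ 1
Step 5: The reaction is first order in N₂O.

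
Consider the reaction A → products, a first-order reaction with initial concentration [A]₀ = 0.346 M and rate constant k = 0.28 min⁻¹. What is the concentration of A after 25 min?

0.0003155 M

Step 1: For a first-order reaction: [A] = [A]₀ × e^(-kt)
Step 2: [A] = 0.346 × e^(-0.28 × 25)
Step 3: [A] = 0.346 × e^(-7)
Step 4: [A] = 0.346 × 0.000911882 = 0.0003155 M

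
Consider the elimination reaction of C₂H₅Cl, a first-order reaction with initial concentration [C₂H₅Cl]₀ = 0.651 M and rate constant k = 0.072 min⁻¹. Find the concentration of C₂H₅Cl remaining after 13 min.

0.2553 M

Step 1: For a first-order reaction: [C₂H₅Cl] = [C₂H₅Cl]₀ × e^(-kt)
Step 2: [C₂H₅Cl] = 0.651 × e^(-0.072 × 13)
Step 3: [C₂H₅Cl] = 0.651 × e^(-0.936)
Step 4: [C₂H₅Cl] = 0.651 × 0.392193 = 0.2553 M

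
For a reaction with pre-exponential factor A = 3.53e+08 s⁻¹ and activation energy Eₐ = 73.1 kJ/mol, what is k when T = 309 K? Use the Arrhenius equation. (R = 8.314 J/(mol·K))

1.55e-04 s⁻¹

Step 1: Use the Arrhenius equation: k = A × exp(-Eₐ/RT)
Step 2: Convert Eₐ to J/mol: 73.1 kJ/mol = 73100 J/mol
Step 3: Calculate the exponent: -Eₐ/(RT) = -73100/(8.314 × 309) = -28.45436
Step 4: k = 3.53e+08 × exp(-28.45436)
Step 5: k = 3.53e+08 × 4.38964e-13 = 1.5495e-04 s⁻¹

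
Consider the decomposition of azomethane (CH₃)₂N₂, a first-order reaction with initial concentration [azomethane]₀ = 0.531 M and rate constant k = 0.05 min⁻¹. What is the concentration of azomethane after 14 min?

0.2637 M

Step 1: For a first-order reaction: [azomethane] = [azomethane]₀ × e^(-kt)
Step 2: [azomethane] = 0.531 × e^(-0.05 × 14)
Step 3: [azomethane] = 0.531 × e^(-0.7)
Step 4: [azomethane] = 0.531 × 0.496585 = 0.2637 M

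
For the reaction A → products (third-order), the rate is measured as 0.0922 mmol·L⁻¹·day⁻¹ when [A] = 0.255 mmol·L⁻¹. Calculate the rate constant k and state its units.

5.56 (mmol·L⁻¹)⁻²·day⁻¹

Step 1: rate = k[A]^3, so k = rate / [A]^3.
Step 2: k = 0.0922 / (0.255)^3 = 0.0922 / 0.01658.
Step 3: k = 5.56 (mmol·L⁻¹)⁻²·day⁻¹.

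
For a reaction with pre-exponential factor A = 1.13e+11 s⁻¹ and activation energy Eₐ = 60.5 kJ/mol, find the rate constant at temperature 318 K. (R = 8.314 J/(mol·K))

1.30e+01 s⁻¹

Step 1: Use the Arrhenius equation: k = A × exp(-Eₐ/RT)
Step 2: Convert Eₐ to J/mol: 60.5 kJ/mol = 60500 J/mol
Step 3: Calculate the exponent: -Eₐ/(RT) = -60500/(8.314 × 318) = -22.88328
Step 4: k = 1.13e+11 × exp(-22.88328)
Step 5: k = 1.13e+11 × 1.15323e-10 = 1.3031e+01 s⁻¹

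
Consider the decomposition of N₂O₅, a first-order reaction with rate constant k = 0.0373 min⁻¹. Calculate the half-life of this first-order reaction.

18.58 min

Step 1: For a first-order reaction, t₁/₂ = ln(2)/k
Step 2: t₁/₂ = ln(2)/0.0373
Step 3: t₁/₂ = 0.6931/0.0373 = 18.58 min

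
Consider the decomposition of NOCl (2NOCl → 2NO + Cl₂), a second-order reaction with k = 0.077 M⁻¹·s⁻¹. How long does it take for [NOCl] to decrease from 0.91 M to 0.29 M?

30.51 s

Step 1: For second-order: t = (1/[NOCl] - 1/[NOCl]₀)/k
Step 2: t = (1/0.29 - 1/0.91)/0.077
Step 3: t = (3.448 - 1.099)/0.077
Step 4: t = 2.349/0.077 = 30.51 s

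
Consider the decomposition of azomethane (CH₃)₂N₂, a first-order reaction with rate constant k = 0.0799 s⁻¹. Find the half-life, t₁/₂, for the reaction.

8.675 s

Step 1: For a first-order reaction, t₁/₂ = ln(2)/k
Step 2: t₁/₂ = ln(2)/0.0799
Step 3: t₁/₂ = 0.6931/0.0799 = 8.675 s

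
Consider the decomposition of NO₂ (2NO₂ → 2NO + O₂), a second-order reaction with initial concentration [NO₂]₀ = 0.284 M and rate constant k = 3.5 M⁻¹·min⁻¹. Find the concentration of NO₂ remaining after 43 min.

0.006493 M

Step 1: For a second-order reaction: 1/[NO₂] = 1/[NO₂]₀ + kt
Step 2: 1/[NO₂] = 1/0.284 + 3.5 × 43
Step 3: 1/[NO₂] = 3.521 + 150.5 = 154
Step 4: [NO₂] = 1/154 = 0.006493 M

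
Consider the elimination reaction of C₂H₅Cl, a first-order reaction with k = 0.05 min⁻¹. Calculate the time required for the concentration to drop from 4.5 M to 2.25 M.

13.86 min

Step 1: For first-order: t = ln([C₂H₅Cl]₀/[C₂H₅Cl])/k
Step 2: t = ln(4.5/2.25)/0.05
Step 3: t = ln(2)/0.05
Step 4: t = 0.6931/0.05 = 13.86 min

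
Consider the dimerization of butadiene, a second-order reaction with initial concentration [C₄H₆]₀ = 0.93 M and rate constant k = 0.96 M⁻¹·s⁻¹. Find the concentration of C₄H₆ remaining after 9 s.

0.1029 M

Step 1: For a second-order reaction: 1/[C₄H₆] = 1/[C₄H₆]₀ + kt
Step 2: 1/[C₄H₆] = 1/0.93 + 0.96 × 9
Step 3: 1/[C₄H₆] = 1.075 + 8.64 = 9.715
Step 4: [C₄H₆] = 1/9.715 = 0.1029 M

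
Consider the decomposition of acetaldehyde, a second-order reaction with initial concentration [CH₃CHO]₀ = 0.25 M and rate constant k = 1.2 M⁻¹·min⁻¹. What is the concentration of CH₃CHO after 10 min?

0.0625 M

Step 1: For a second-order reaction: 1/[CH₃CHO] = 1/[CH₃CHO]₀ + kt
Step 2: 1/[CH₃CHO] = 1/0.25 + 1.2 × 10
Step 3: 1/[CH₃CHO] = 4 + 12 = 16
Step 4: [CH₃CHO] = 1/16 = 0.0625 M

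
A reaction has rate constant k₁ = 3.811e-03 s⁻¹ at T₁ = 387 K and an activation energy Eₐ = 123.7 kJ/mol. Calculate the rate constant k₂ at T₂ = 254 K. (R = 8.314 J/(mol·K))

6.890e-12 s⁻¹

Step 1: Use the two-temperature Arrhenius form: ln(k₂/k₁) = -Eₐ/R × (1/T₂ - 1/T₁)
Step 2: Convert Eₐ to J/mol: 123.7 kJ/mol = 123700 J/mol
Step 3: 1/T₂ - 1/T₁ = 1/254 - 1/387 = 1.353029e-03 K⁻¹
Step 4: ln(k₂/k₁) = -123700/8.314 × 1.353029e-03 = -20.13107
Step 5: k₂ = k₁ × exp(-20.13107) = 3.811e-03 × 1.80795e-09 = 6.890e-12 s⁻¹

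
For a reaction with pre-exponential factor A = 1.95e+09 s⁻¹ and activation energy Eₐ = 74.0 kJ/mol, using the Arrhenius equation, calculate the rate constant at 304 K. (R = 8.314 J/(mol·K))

3.75e-04 s⁻¹

Step 1: Use the Arrhenius equation: k = A × exp(-Eₐ/RT)
Step 2: Convert Eₐ to J/mol: 74.0 kJ/mol = 74000 J/mol
Step 3: Calculate the exponent: -Eₐ/(RT) = -74000/(8.314 × 304) = -29.27845
Step 4: k = 1.95e+09 × exp(-29.27845)
Step 5: k = 1.95e+09 × 1.92544e-13 = 3.7546e-04 s⁻¹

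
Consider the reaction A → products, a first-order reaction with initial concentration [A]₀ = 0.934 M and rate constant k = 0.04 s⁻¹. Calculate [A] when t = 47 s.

0.1425 M

Step 1: For a first-order reaction: [A] = [A]₀ × e^(-kt)
Step 2: [A] = 0.934 × e^(-0.04 × 47)
Step 3: [A] = 0.934 × e^(-1.88)
Step 4: [A] = 0.934 × 0.15259 = 0.1425 M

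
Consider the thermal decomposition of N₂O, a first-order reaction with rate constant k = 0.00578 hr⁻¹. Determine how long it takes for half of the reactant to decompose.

119.9 hr

Step 1: For a first-order reaction, t₁/₂ = ln(2)/k
Step 2: t₁/₂ = ln(2)/0.00578
Step 3: t₁/₂ = 0.6931/0.00578 = 119.9 hr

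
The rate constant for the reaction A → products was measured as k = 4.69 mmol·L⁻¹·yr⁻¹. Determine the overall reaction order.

zeroth order (0)

Step 1: The units of k for an nth-order reaction are (concentration)^(1-n)·(time)⁻¹.
Step 2: Here k has units mmol·L⁻¹·yr⁻¹, so the concentration exponent is 1.
Step 3: 1 - n = 1 ⇒ n = 0. The reaction is zeroth order.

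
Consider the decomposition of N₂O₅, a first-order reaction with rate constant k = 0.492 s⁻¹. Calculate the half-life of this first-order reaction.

1.409 s

Step 1: For a first-order reaction, t₁/₂ = ln(2)/k
Step 2: t₁/₂ = ln(2)/0.492
Step 3: t₁/₂ = 0.6931/0.492 = 1.409 s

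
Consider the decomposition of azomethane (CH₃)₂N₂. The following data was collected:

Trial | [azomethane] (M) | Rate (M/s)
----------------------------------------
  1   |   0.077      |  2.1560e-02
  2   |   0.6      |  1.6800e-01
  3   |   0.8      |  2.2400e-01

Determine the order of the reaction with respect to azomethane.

first order (1)

Step 1: Compare trials to find order n where rate₂/rate₁ = ([azomethane]₂/[azomethane]₁)^n
Step 2: rate₂/rate₁ = 1.6800e-01/2.1560e-02 = 7.792
Step 3: [azomethane]₂/[azomethane]₁ = 0.6/0.077 = 7.792
Step 4: n = ln(7.792)/ln(7.792) = 1.00 ≈ 1
Step 5: The reaction is first order in azomethane.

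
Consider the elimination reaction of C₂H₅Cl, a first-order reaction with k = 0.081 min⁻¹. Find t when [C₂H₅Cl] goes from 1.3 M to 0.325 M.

17.11 min

Step 1: For first-order: t = ln([C₂H₅Cl]₀/[C₂H₅Cl])/k
Step 2: t = ln(1.3/0.325)/0.081
Step 3: t = ln(4)/0.081
Step 4: t = 1.386/0.081 = 17.11 min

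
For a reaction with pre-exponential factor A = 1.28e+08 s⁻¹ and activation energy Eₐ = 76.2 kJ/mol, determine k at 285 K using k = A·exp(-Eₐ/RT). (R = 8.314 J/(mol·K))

1.38e-06 s⁻¹

Step 1: Use the Arrhenius equation: k = A × exp(-Eₐ/RT)
Step 2: Convert Eₐ to J/mol: 76.2 kJ/mol = 76200 J/mol
Step 3: Calculate the exponent: -Eₐ/(RT) = -76200/(8.314 × 285) = -32.15882
Step 4: k = 1.28e+08 × exp(-32.15882)
Step 5: k = 1.28e+08 × 1.08044e-14 = 1.3830e-06 s⁻¹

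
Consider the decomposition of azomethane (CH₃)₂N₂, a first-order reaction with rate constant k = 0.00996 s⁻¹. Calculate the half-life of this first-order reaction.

69.59 s

Step 1: For a first-order reaction, t₁/₂ = ln(2)/k
Step 2: t₁/₂ = ln(2)/0.00996
Step 3: t₁/₂ = 0.6931/0.00996 = 69.59 s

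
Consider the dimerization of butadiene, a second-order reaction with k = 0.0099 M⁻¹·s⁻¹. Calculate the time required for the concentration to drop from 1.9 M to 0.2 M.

451.9 s

Step 1: For second-order: t = (1/[C₄H₆] - 1/[C₄H₆]₀)/k
Step 2: t = (1/0.2 - 1/1.9)/0.0099
Step 3: t = (5 - 0.5263)/0.0099
Step 4: t = 4.474/0.0099 = 451.9 s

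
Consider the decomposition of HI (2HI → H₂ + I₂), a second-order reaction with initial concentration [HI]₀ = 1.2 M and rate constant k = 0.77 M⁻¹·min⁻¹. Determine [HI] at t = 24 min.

0.05178 M

Step 1: For a second-order reaction: 1/[HI] = 1/[HI]₀ + kt
Step 2: 1/[HI] = 1/1.2 + 0.77 × 24
Step 3: 1/[HI] = 0.8333 + 18.48 = 19.31
Step 4: [HI] = 1/19.31 = 0.05178 M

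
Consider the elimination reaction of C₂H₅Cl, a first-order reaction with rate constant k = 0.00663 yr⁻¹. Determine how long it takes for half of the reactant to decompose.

104.5 yr

Step 1: For a first-order reaction, t₁/₂ = ln(2)/k
Step 2: t₁/₂ = ln(2)/0.00663
Step 3: t₁/₂ = 0.6931/0.00663 = 104.5 yr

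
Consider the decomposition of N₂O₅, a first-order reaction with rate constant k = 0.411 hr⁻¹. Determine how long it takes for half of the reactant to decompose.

1.686 hr

Step 1: For a first-order reaction, t₁/₂ = ln(2)/k
Step 2: t₁/₂ = ln(2)/0.411
Step 3: t₁/₂ = 0.6931/0.411 = 1.686 hr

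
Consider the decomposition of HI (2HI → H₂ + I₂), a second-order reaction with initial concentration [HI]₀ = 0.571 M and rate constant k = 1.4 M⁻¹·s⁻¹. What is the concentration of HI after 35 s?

0.0197 M

Step 1: For a second-order reaction: 1/[HI] = 1/[HI]₀ + kt
Step 2: 1/[HI] = 1/0.571 + 1.4 × 35
Step 3: 1/[HI] = 1.751 + 49 = 50.75
Step 4: [HI] = 1/50.75 = 0.0197 M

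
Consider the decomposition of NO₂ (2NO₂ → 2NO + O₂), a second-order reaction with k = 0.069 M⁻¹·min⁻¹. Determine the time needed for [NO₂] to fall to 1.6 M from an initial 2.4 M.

3.019 min

Step 1: For second-order: t = (1/[NO₂] - 1/[NO₂]₀)/k
Step 2: t = (1/1.6 - 1/2.4)/0.069
Step 3: t = (0.625 - 0.4167)/0.069
Step 4: t = 0.2083/0.069 = 3.019 min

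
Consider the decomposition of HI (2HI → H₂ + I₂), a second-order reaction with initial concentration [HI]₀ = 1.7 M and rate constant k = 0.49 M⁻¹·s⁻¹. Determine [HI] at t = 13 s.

0.1437 M

Step 1: For a second-order reaction: 1/[HI] = 1/[HI]₀ + kt
Step 2: 1/[HI] = 1/1.7 + 0.49 × 13
Step 3: 1/[HI] = 0.5882 + 6.37 = 6.958
Step 4: [HI] = 1/6.958 = 0.1437 M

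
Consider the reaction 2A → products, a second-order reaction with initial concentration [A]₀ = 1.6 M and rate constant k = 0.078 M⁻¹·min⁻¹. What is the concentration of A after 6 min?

0.9149 M

Step 1: For a second-order reaction: 1/[A] = 1/[A]₀ + kt
Step 2: 1/[A] = 1/1.6 + 0.078 × 6
Step 3: 1/[A] = 0.625 + 0.468 = 1.093
Step 4: [A] = 1/1.093 = 0.9149 M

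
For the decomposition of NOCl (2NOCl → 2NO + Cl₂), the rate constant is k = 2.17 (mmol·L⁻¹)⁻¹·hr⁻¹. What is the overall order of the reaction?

second order (2)

Step 1: The units of k for an nth-order reaction are (concentration)^(1-n)·(time)⁻¹.
Step 2: Here k has units (mmol·L⁻¹)⁻¹·hr⁻¹, so the concentration exponent is -1.
Step 3: 1 - n = -1 ⇒ n = 2. The reaction is second order.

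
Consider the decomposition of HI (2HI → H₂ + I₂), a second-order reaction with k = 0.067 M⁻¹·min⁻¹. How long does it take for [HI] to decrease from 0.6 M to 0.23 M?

40.02 min

Step 1: For second-order: t = (1/[HI] - 1/[HI]₀)/k
Step 2: t = (1/0.23 - 1/0.6)/0.067
Step 3: t = (4.348 - 1.667)/0.067
Step 4: t = 2.681/0.067 = 40.02 min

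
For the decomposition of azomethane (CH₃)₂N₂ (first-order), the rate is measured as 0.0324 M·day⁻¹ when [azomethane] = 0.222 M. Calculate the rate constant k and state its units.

0.1459 day⁻¹

Step 1: rate = k[azomethane]^1, so k = rate / [azomethane]^1.
Step 2: k = 0.0324 / (0.222)^1 = 0.0324 / 0.222.
Step 3: k = 0.1459 day⁻¹.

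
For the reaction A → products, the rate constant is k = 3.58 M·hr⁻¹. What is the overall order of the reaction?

zeroth order (0)

Step 1: The units of k for an nth-order reaction are (concentration)^(1-n)·(time)⁻¹.
Step 2: Here k has units M·hr⁻¹, so the concentration exponent is 1.
Step 3: 1 - n = 1 ⇒ n = 0. The reaction is zeroth order.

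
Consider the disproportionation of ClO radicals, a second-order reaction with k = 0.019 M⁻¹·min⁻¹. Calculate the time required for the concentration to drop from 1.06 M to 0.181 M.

241.1 min

Step 1: For second-order: t = (1/[ClO] - 1/[ClO]₀)/k
Step 2: t = (1/0.181 - 1/1.06)/0.019
Step 3: t = (5.525 - 0.9434)/0.019
Step 4: t = 4.581/0.019 = 241.1 min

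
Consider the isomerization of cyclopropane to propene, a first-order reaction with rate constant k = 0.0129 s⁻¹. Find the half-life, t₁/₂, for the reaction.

53.73 s

Step 1: For a first-order reaction, t₁/₂ = ln(2)/k
Step 2: t₁/₂ = ln(2)/0.0129
Step 3: t₁/₂ = 0.6931/0.0129 = 53.73 s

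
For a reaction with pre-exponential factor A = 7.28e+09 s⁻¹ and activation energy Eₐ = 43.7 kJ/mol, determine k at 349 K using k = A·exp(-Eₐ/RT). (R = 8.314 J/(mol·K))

2.10e+03 s⁻¹

Step 1: Use the Arrhenius equation: k = A × exp(-Eₐ/RT)
Step 2: Convert Eₐ to J/mol: 43.7 kJ/mol = 43700 J/mol
Step 3: Calculate the exponent: -Eₐ/(RT) = -43700/(8.314 × 349) = -15.06073
Step 4: k = 7.28e+09 × exp(-15.06073)
Step 5: k = 7.28e+09 × 2.87878e-07 = 2.0958e+03 s⁻¹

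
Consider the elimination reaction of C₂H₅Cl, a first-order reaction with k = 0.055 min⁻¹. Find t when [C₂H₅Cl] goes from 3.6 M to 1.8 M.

12.6 min

Step 1: For first-order: t = ln([C₂H₅Cl]₀/[C₂H₅Cl])/k
Step 2: t = ln(3.6/1.8)/0.055
Step 3: t = ln(2)/0.055
Step 4: t = 0.6931/0.055 = 12.6 min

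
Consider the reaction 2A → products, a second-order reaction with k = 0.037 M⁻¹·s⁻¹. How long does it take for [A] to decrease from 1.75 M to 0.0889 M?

288.6 s

Step 1: For second-order: t = (1/[A] - 1/[A]₀)/k
Step 2: t = (1/0.0889 - 1/1.75)/0.037
Step 3: t = (11.25 - 0.5714)/0.037
Step 4: t = 10.68/0.037 = 288.6 s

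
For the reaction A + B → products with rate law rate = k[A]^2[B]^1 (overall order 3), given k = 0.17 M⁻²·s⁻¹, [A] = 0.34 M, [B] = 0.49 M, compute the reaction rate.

0.009629 M/s

Step 1: The rate law is rate = k[A]^2[B]^1, overall order = 2+1 = 3
Step 2: Substitute values: rate = 0.17 × (0.34)^2 × (0.49)^1
Step 3: rate = 0.17 × 0.1156 × 0.49 = 0.00962948 M/s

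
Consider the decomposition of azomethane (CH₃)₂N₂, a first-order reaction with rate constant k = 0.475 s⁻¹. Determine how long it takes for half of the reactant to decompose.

1.459 s

Step 1: For a first-order reaction, t₁/₂ = ln(2)/k
Step 2: t₁/₂ = ln(2)/0.475
Step 3: t₁/₂ = 0.6931/0.475 = 1.459 s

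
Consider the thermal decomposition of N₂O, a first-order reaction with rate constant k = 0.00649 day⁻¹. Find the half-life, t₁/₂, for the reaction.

106.8 day

Step 1: For a first-order reaction, t₁/₂ = ln(2)/k
Step 2: t₁/₂ = ln(2)/0.00649
Step 3: t₁/₂ = 0.6931/0.00649 = 106.8 day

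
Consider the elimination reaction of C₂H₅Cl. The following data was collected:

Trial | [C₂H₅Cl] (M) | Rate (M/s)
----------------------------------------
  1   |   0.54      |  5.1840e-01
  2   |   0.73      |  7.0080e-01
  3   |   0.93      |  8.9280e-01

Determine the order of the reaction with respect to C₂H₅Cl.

first order (1)

Step 1: Compare trials to find order n where rate₂/rate₁ = ([C₂H₅Cl]₂/[C₂H₅Cl]₁)^n
Step 2: rate₂/rate₁ = 7.0080e-01/5.1840e-01 = 1.352
Step 3: [C₂H₅Cl]₂/[C₂H₅Cl]₁ = 0.73/0.54 = 1.352
Step 4: n = ln(1.352)/ln(1.352) = 1.00 ≈ 1
Step 5: The reaction is first order in C₂H₅Cl.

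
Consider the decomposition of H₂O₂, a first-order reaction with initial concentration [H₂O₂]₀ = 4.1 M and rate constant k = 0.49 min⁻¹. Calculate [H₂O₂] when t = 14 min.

0.004301 M

Step 1: For a first-order reaction: [H₂O₂] = [H₂O₂]₀ × e^(-kt)
Step 2: [H₂O₂] = 4.1 × e^(-0.49 × 14)
Step 3: [H₂O₂] = 4.1 × e^(-6.86)
Step 4: [H₂O₂] = 4.1 × 0.00104891 = 0.004301 M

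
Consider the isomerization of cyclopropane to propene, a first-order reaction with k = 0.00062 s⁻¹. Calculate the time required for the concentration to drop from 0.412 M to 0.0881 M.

2488 s

Step 1: For first-order: t = ln([cyclopropane]₀/[cyclopropane])/k
Step 2: t = ln(0.412/0.0881)/0.00062
Step 3: t = ln(4.677)/0.00062
Step 4: t = 1.543/0.00062 = 2488 s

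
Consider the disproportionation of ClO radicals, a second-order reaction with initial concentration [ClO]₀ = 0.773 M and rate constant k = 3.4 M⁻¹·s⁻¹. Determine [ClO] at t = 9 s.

0.03135 M

Step 1: For a second-order reaction: 1/[ClO] = 1/[ClO]₀ + kt
Step 2: 1/[ClO] = 1/0.773 + 3.4 × 9
Step 3: 1/[ClO] = 1.294 + 30.6 = 31.89
Step 4: [ClO] = 1/31.89 = 0.03135 M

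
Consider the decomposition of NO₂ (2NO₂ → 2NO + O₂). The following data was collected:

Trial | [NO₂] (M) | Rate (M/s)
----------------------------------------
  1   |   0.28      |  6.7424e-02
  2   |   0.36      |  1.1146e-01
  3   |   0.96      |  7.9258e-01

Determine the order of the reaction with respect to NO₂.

second order (2)

Step 1: Compare trials to find order n where rate₂/rate₁ = ([NO₂]₂/[NO₂]₁)^n
Step 2: rate₂/rate₁ = 1.1146e-01/6.7424e-02 = 1.653
Step 3: [NO₂]₂/[NO₂]₁ = 0.36/0.28 = 1.286
Step 4: n = ln(1.653)/ln(1.286) = 2.00 ≈ 2
Step 5: The reaction is second order in NO₂.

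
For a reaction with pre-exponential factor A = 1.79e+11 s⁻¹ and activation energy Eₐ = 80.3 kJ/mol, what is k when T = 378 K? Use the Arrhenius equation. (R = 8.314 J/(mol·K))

1.43e+00 s⁻¹

Step 1: Use the Arrhenius equation: k = A × exp(-Eₐ/RT)
Step 2: Convert Eₐ to J/mol: 80.3 kJ/mol = 80300 J/mol
Step 3: Calculate the exponent: -Eₐ/(RT) = -80300/(8.314 × 378) = -25.55134
Step 4: k = 1.79e+11 × exp(-25.55134)
Step 5: k = 1.79e+11 × 8.00192e-12 = 1.4323e+00 s⁻¹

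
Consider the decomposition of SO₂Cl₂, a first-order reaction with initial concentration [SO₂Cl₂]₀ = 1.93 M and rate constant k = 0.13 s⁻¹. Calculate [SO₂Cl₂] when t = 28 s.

0.05067 M

Step 1: For a first-order reaction: [SO₂Cl₂] = [SO₂Cl₂]₀ × e^(-kt)
Step 2: [SO₂Cl₂] = 1.93 × e^(-0.13 × 28)
Step 3: [SO₂Cl₂] = 1.93 × e^(-3.64)
Step 4: [SO₂Cl₂] = 1.93 × 0.0262523 = 0.05067 M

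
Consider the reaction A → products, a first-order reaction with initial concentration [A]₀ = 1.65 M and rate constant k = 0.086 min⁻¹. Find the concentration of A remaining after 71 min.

0.003679 M

Step 1: For a first-order reaction: [A] = [A]₀ × e^(-kt)
Step 2: [A] = 1.65 × e^(-0.086 × 71)
Step 3: [A] = 1.65 × e^(-6.106)
Step 4: [A] = 1.65 × 0.00222945 = 0.003679 M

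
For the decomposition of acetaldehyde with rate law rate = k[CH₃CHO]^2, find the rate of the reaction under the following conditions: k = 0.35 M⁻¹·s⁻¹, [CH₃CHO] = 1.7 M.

1.011 M/s

Step 1: Identify the rate law: rate = k[CH₃CHO]^2
Step 2: Substitute values: rate = 0.35 × (1.7)^2
Step 3: Calculate: rate = 0.35 × 2.89 = 1.0115 M/s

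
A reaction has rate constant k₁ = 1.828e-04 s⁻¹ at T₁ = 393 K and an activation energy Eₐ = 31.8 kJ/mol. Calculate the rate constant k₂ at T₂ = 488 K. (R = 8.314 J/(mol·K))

1.216e-03 s⁻¹

Step 1: Use the two-temperature Arrhenius form: ln(k₂/k₁) = -Eₐ/R × (1/T₂ - 1/T₁)
Step 2: Convert Eₐ to J/mol: 31.8 kJ/mol = 31800 J/mol
Step 3: 1/T₂ - 1/T₁ = 1/488 - 1/393 = -4.953489e-04 K⁻¹
Step 4: ln(k₂/k₁) = -31800/8.314 × -4.953489e-04 = 1.89465
Step 5: k₂ = k₁ × exp(1.89465) = 1.828e-04 × 6.65022e+00 = 1.216e-03 s⁻¹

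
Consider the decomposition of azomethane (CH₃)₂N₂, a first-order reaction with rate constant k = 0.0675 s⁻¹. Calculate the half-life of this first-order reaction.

10.27 s

Step 1: For a first-order reaction, t₁/₂ = ln(2)/k
Step 2: t₁/₂ = ln(2)/0.0675
Step 3: t₁/₂ = 0.6931/0.0675 = 10.27 s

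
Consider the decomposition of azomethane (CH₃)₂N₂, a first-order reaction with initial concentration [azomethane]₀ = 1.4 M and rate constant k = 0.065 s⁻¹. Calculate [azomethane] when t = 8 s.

0.8323 M

Step 1: For a first-order reaction: [azomethane] = [azomethane]₀ × e^(-kt)
Step 2: [azomethane] = 1.4 × e^(-0.065 × 8)
Step 3: [azomethane] = 1.4 × e^(-0.52)
Step 4: [azomethane] = 1.4 × 0.594521 = 0.8323 M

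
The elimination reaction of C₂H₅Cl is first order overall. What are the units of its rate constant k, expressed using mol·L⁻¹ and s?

s⁻¹

Step 1: For overall order n, rate = k × (concentration)^n.
Step 2: Rate has units mol·L⁻¹·s⁻¹; concentration term has units (mol·L⁻¹)^1.
Step 3: k = rate / (concentration)^n, so units of k = (mol·L⁻¹)^(1-1)·s⁻¹ = s⁻¹.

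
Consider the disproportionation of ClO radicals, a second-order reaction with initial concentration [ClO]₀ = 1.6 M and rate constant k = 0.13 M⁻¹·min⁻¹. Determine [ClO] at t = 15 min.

0.3883 M

Step 1: For a second-order reaction: 1/[ClO] = 1/[ClO]₀ + kt
Step 2: 1/[ClO] = 1/1.6 + 0.13 × 15
Step 3: 1/[ClO] = 0.625 + 1.95 = 2.575
Step 4: [ClO] = 1/2.575 = 0.3883 M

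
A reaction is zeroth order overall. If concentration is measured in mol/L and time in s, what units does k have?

mol/L·s⁻¹

Step 1: For overall order n, rate = k × (concentration)^n.
Step 2: Rate has units mol/L·s⁻¹; concentration term has units (mol/L)^0.
Step 3: k = rate / (concentration)^n, so units of k = (mol/L)^(1-0)·s⁻¹ = mol/L·s⁻¹.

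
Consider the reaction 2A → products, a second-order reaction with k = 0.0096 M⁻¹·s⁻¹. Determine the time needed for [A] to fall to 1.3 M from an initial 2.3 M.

34.84 s

Step 1: For second-order: t = (1/[A] - 1/[A]₀)/k
Step 2: t = (1/1.3 - 1/2.3)/0.0096
Step 3: t = (0.7692 - 0.4348)/0.0096
Step 4: t = 0.3344/0.0096 = 34.84 s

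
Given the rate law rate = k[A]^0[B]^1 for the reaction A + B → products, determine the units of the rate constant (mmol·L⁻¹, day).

day⁻¹

Step 1: Overall order = 0 + 1 = 1.
Step 2: rate has units mmol·L⁻¹·day⁻¹; [A]^0[B]^1 has units (mmol·L⁻¹)^1.
Step 3: k = rate/([A]^0[B]^1), so units of k = (mmol·L⁻¹)^(1-1)·day⁻¹ = day⁻¹.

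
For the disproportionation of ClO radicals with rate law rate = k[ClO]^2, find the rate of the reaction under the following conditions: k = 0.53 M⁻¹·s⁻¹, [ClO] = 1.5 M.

1.193 M/s

Step 1: Identify the rate law: rate = k[ClO]^2
Step 2: Substitute values: rate = 0.53 × (1.5)^2
Step 3: Calculate: rate = 0.53 × 2.25 = 1.1925 M/s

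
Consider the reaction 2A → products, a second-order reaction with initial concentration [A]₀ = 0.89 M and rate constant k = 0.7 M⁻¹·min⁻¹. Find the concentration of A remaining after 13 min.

0.09781 M

Step 1: For a second-order reaction: 1/[A] = 1/[A]₀ + kt
Step 2: 1/[A] = 1/0.89 + 0.7 × 13
Step 3: 1/[A] = 1.124 + 9.1 = 10.22
Step 4: [A] = 1/10.22 = 0.09781 M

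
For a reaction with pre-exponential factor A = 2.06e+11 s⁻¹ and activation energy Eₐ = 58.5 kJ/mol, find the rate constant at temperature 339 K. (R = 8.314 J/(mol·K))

1.99e+02 s⁻¹

Step 1: Use the Arrhenius equation: k = A × exp(-Eₐ/RT)
Step 2: Convert Eₐ to J/mol: 58.5 kJ/mol = 58500 J/mol
Step 3: Calculate the exponent: -Eₐ/(RT) = -58500/(8.314 × 339) = -20.75612
Step 4: k = 2.06e+11 × exp(-20.75612)
Step 5: k = 2.06e+11 × 9.67680e-10 = 1.9934e+02 s⁻¹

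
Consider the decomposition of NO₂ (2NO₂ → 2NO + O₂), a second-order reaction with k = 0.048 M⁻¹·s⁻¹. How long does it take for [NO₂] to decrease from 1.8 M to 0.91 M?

11.32 s

Step 1: For second-order: t = (1/[NO₂] - 1/[NO₂]₀)/k
Step 2: t = (1/0.91 - 1/1.8)/0.048
Step 3: t = (1.099 - 0.5556)/0.048
Step 4: t = 0.5433/0.048 = 11.32 s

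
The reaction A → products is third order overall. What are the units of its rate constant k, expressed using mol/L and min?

(mol/L)⁻²·min⁻¹

Step 1: For overall order n, rate = k × (concentration)^n.
Step 2: Rate has units mol/L·min⁻¹; concentration term has units (mol/L)^3.
Step 3: k = rate / (concentration)^n, so units of k = (mol/L)^(1-3)·min⁻¹ = (mol/L)⁻²·min⁻¹.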